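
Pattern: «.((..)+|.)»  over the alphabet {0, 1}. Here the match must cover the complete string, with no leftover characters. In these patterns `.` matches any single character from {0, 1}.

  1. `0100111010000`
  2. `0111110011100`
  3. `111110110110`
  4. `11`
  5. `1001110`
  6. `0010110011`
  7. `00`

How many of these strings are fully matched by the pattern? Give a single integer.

1 → match
2 → match
3 → no match
4 → match
5 → match
6 → no match
7 → match
Total matched: 5

5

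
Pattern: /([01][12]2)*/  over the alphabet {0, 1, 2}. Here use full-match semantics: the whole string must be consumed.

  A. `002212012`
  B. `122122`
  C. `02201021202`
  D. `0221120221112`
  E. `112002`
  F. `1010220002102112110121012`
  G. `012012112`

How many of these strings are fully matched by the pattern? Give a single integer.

2

A → no match
B → match
C → no match
D → no match
E → no match
F → no match
G → match
Total matched: 2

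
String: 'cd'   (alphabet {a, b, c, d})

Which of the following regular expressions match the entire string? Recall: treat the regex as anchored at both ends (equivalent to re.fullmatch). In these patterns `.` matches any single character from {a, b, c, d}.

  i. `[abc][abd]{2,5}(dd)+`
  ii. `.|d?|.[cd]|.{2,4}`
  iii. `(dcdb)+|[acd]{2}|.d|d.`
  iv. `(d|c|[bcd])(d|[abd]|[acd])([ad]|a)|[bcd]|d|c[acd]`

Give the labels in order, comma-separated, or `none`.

ii, iii, iv

i → no match — must end with 'dd'
ii → match
iii → match
iv → match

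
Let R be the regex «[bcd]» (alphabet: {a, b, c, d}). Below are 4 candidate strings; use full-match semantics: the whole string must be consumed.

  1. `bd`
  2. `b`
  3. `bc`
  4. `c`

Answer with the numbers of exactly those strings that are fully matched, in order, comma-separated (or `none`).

1. `bd` → no match
2. `b` → match
3. `bc` → no match
4. `c` → match

2, 4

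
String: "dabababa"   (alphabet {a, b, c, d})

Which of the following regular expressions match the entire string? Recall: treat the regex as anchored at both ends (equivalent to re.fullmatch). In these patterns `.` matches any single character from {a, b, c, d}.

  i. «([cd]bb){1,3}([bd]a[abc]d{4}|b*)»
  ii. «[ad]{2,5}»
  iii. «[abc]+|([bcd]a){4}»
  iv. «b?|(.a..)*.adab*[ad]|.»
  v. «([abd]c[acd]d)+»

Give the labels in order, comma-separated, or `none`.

iii

i → no match
ii → no match
iii → match
iv → no match
v → no match — must end with "d"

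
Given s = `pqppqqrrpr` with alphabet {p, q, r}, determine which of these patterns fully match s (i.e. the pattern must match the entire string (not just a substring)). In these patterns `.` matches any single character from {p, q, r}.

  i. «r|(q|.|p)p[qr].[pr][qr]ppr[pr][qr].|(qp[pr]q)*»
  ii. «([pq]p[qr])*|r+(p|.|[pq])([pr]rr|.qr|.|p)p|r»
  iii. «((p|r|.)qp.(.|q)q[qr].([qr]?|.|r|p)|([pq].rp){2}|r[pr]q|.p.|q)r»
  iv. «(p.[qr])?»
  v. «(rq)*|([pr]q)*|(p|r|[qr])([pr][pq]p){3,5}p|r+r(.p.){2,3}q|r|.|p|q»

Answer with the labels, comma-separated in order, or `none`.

i → no match
ii → no match
iii → match
iv → no match
v → no match

iii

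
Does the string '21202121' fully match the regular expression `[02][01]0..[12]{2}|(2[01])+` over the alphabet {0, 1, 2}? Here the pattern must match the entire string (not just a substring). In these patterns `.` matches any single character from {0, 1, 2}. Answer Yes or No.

Yes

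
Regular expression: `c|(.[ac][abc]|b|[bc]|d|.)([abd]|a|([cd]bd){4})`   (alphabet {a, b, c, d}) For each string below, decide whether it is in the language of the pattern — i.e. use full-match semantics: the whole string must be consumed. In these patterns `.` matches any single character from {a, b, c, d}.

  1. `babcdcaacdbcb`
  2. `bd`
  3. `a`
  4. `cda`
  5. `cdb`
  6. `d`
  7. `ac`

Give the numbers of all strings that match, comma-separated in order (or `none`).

1 → no match
2 → match
3 → no match
4 → no match
5 → no match
6 → no match
7 → no match

2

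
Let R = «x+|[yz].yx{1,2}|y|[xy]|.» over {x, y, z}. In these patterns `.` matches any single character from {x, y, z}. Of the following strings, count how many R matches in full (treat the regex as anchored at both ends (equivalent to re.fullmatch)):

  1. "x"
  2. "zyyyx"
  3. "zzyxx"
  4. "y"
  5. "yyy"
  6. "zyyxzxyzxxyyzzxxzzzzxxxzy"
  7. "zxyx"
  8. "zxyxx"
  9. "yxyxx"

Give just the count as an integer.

6

1 → match
2 → no match
3 → match
4 → match
5 → no match
6 → no match
7 → match
8 → match
9 → match
Total matched: 6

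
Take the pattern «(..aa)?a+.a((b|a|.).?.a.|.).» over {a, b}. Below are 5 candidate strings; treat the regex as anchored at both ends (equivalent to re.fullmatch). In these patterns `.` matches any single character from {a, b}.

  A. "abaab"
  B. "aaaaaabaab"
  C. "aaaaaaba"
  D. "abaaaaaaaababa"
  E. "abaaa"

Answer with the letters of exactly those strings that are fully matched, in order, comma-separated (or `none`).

A. "abaab" → match
B. "aaaaaabaab" → match
C. "aaaaaaba" → match
D → match
E. "abaaa" → match

A, B, C, D, E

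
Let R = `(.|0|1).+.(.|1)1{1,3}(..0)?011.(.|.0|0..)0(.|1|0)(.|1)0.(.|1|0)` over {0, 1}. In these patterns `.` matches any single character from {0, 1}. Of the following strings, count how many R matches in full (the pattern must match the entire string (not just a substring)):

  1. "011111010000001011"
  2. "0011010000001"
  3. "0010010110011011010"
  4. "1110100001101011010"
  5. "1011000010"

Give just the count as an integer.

1 → no match
2 → no match
3 → match
4 → match
5 → no match
Total matched: 2

2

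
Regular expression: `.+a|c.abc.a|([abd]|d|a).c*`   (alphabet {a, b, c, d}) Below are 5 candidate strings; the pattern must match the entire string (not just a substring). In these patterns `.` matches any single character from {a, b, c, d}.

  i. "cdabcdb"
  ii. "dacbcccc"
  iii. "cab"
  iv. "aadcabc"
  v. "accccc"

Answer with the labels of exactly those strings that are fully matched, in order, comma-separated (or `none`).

i. "cdabcdb" → no match
ii. "dacbcccc" → no match
iii. "cab" → no match
iv. "aadcabc" → no match
v. "accccc" → match

v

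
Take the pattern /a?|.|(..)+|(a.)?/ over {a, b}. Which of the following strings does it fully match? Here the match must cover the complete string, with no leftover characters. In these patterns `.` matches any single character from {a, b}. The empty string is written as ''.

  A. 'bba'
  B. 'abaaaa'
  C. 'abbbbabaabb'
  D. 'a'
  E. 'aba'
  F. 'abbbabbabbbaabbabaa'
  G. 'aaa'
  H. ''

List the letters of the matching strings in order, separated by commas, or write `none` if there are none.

B, D, H

A → no match
B → match
C → no match
D → match
E → no match
F → no match
G → no match
H → match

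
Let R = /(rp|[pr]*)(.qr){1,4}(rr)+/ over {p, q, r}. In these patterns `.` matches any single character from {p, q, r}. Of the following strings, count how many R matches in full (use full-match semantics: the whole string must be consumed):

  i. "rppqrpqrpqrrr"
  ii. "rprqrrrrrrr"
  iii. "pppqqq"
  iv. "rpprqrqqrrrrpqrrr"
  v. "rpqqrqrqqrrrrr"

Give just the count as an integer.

2

i → match
ii. "rprqrrrrrrr" → match
iii. "pppqqq" → no match — must end with "rr"
iv → no match
v → no match
Total matched: 2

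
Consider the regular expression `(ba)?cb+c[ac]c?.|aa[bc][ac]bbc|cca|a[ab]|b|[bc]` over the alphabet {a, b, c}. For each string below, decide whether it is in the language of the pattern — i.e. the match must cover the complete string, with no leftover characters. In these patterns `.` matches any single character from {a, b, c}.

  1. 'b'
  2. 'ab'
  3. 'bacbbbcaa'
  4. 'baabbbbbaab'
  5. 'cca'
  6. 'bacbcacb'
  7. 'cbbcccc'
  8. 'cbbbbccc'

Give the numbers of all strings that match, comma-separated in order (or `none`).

1, 2, 3, 5, 6, 7, 8

1 → match
2 → match
3 → match
4 → no match
5 → match
6 → match
7 → match
8 → match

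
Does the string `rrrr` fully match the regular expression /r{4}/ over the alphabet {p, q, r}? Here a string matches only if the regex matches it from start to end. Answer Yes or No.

Yes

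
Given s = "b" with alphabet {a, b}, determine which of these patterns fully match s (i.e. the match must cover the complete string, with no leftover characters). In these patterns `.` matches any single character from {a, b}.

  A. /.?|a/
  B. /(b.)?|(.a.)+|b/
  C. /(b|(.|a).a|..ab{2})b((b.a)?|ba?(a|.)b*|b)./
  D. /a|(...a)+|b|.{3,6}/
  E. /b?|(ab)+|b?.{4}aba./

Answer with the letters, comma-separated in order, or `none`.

A → match
B → match
C → no match
D → match
E → match

A, B, D, E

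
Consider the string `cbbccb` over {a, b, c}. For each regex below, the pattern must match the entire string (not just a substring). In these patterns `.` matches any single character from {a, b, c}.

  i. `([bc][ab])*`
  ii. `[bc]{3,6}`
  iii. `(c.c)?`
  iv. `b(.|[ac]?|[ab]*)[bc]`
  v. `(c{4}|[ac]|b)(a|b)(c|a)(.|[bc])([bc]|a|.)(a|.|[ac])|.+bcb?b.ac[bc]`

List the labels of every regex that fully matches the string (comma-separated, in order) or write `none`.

ii

i → no match
ii → match
iii → no match
iv → no match — must start with `b`
v → no match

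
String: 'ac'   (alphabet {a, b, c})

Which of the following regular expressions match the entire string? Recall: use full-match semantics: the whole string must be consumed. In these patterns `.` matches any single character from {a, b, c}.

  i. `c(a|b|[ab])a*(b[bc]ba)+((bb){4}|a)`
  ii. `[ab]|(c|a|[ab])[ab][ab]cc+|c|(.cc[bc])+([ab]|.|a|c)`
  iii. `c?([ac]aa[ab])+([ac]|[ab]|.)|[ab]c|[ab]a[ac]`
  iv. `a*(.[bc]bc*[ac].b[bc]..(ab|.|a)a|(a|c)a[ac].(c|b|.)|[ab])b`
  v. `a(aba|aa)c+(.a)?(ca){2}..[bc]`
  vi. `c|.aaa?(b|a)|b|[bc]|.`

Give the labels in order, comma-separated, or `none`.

iii

i → no match — must start with 'c'
ii → no match
iii → match
iv → no match — must end with 'b'
v → no match
vi → no match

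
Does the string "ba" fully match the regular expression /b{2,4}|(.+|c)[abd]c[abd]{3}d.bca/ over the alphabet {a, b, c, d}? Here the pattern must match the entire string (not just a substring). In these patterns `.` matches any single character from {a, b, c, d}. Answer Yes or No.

No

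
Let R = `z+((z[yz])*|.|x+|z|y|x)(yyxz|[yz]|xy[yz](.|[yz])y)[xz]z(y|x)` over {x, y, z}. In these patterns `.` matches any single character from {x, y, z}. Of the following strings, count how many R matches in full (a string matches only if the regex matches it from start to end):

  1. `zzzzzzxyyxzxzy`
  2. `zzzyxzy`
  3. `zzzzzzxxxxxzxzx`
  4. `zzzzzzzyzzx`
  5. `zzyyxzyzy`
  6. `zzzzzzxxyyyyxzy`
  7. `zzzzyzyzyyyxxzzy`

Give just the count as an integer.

1 → match
2 → match
3 → match
4 → match
5 → no match
6 → match
7 → no match
Total matched: 5

5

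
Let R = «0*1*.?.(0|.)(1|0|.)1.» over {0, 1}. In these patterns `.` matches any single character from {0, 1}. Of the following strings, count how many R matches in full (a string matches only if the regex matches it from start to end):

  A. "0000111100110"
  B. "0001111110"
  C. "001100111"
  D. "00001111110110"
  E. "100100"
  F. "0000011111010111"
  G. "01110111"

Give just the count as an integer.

6

A → match
B → match
C → match
D → match
E → no match
F → match
G → match
Total matched: 6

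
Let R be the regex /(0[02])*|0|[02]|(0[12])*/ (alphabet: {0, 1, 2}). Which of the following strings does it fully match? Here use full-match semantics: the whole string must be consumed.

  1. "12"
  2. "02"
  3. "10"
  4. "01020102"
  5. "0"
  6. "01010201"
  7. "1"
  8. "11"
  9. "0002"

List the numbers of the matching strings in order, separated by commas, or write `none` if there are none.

1. "12" → no match
2. "02" → match
3. "10" → no match
4. "01020102" → match
5. "0" → match
6. "01010201" → match
7. "1" → no match
8. "11" → no match
9. "0002" → match

2, 4, 5, 6, 9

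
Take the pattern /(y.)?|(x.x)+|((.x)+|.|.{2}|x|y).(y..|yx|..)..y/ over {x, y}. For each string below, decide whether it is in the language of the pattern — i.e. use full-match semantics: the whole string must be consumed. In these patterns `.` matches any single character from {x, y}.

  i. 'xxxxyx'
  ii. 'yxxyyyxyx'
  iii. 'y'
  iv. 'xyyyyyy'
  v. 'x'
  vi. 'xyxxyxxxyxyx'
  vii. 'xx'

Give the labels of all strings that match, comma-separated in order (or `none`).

i, iv

i. 'xxxxyx' → match
ii. 'yxxyyyxyx' → no match
iii. 'y' → no match
iv. 'xyyyyyy' → match
v. 'x' → no match
vi. 'xyxxyxxxyxyx' → no match
vii. 'xx' → no match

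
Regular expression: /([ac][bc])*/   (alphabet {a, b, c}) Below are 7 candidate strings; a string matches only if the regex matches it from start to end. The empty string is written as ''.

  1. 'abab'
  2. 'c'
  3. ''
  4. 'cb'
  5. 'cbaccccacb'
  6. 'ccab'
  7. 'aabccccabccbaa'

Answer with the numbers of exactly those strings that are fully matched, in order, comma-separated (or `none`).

1 → match
2 → no match
3 → match
4 → match
5 → no match
6 → match
7 → no match

1, 3, 4, 6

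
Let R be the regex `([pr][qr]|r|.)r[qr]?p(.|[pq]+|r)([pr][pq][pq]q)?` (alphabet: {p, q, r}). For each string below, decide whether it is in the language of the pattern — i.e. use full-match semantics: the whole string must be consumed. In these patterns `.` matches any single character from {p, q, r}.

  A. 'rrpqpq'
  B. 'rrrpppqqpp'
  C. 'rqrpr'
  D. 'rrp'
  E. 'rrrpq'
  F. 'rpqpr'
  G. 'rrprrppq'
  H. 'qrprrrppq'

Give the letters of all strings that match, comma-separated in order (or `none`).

A, B, C, E, G

A → match
B → match
C → match
D → no match
E → match
F → no match
G → match
H → no match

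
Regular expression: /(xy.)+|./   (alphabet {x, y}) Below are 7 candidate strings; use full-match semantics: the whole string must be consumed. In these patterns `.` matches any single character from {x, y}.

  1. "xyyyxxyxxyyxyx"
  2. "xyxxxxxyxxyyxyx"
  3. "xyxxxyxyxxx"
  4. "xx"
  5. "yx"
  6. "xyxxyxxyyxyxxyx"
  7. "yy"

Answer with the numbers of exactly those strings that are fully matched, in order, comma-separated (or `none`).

6

1 → no match
2 → no match
3. "xyxxxyxyxxx" → no match
4. "xx" → no match
5. "yx" → no match
6 → match
7. "yy" → no match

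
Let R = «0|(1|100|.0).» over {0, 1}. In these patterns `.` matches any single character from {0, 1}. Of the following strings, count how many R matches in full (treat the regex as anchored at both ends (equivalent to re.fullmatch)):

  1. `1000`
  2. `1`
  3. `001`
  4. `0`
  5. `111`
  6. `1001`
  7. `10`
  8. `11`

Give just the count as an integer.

6

1 → match
2 → no match
3 → match
4 → match
5 → no match
6 → match
7 → match
8 → match
Total matched: 6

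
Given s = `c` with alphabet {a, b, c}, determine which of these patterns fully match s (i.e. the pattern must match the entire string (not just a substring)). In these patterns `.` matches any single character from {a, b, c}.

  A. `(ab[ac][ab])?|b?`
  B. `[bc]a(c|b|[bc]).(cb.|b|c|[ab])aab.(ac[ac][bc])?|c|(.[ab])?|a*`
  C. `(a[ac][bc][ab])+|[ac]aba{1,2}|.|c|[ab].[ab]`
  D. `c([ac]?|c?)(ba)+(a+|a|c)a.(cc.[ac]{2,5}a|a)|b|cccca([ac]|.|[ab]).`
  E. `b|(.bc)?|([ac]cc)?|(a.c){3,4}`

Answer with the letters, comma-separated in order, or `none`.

B, C

A → no match
B → match
C → match
D → no match
E → no match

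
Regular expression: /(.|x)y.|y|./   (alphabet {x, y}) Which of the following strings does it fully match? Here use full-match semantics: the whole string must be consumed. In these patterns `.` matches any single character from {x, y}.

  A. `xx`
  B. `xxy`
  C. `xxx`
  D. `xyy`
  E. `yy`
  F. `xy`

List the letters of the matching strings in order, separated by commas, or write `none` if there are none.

A. `xx` → no match
B. `xxy` → no match
C. `xxx` → no match
D. `xyy` → match
E. `yy` → no match
F. `xy` → no match

D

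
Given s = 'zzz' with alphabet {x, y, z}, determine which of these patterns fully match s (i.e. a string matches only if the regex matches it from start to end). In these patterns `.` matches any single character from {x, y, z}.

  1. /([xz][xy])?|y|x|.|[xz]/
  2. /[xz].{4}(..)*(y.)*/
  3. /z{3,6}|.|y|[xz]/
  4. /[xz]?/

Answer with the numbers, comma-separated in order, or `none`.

3

1 → no match
2 → no match
3 → match
4 → no match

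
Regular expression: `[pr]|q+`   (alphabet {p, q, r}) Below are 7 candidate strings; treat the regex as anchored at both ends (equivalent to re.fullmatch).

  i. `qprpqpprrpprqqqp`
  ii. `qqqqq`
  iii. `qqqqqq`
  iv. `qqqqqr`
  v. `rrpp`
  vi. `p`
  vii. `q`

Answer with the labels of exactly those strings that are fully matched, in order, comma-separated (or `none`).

ii, iii, vi, vii

i → no match
ii → match
iii → match
iv → no match
v → no match
vi → match
vii → match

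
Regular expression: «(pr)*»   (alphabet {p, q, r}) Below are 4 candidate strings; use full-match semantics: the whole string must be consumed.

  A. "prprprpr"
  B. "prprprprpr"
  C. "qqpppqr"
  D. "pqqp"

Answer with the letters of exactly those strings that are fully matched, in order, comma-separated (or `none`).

A → match
B → match
C → no match
D → no match

A, B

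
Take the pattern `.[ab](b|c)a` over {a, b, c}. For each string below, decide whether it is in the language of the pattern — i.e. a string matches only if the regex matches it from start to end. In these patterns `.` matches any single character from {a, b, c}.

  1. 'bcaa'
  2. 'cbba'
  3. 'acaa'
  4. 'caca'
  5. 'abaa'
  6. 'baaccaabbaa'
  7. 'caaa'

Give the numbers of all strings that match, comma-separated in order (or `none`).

2, 4

1 → no match
2 → match
3 → no match
4 → match
5 → no match
6 → no match
7 → no match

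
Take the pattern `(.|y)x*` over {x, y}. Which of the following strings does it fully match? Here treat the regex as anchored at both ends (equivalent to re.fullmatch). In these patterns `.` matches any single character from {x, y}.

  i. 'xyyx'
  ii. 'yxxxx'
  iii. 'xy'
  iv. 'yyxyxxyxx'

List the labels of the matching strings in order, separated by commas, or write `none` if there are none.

ii

i → no match
ii → match
iii → no match
iv → no match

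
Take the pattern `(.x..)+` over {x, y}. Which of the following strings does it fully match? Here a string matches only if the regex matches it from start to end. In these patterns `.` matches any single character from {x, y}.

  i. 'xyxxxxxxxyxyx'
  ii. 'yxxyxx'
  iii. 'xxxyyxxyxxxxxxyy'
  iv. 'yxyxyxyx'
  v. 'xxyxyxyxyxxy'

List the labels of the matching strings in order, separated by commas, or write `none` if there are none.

iii, iv, v

i → no match
ii. 'yxxyxx' → no match
iii → match
iv. 'yxyxyxyx' → match
v. 'xxyxyxyxyxxy' → match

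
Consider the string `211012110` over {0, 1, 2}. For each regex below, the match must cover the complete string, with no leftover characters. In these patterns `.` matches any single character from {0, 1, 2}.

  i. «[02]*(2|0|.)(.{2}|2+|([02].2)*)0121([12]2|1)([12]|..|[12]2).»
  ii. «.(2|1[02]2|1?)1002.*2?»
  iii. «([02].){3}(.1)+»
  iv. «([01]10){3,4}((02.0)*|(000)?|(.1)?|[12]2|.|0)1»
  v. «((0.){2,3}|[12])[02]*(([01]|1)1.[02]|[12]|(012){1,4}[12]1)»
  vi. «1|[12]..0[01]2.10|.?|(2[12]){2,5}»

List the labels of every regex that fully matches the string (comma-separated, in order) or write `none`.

i → no match
ii → no match
iii → no match — must end with `1`
iv → no match — must end with `1`
v → no match
vi → match

vi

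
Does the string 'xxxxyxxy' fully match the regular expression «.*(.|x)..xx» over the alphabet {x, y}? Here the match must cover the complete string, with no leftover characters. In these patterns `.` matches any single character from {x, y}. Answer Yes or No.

No

Every match must end with 'xx', but 'xxxxyxxy' does not.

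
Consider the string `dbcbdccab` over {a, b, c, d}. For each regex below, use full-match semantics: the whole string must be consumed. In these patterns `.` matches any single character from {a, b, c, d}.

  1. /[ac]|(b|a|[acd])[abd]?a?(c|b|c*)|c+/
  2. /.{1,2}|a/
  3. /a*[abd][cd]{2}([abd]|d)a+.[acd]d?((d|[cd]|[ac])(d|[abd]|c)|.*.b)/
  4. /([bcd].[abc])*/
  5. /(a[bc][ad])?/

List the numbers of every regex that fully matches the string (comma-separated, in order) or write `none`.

4

1 → no match
2 → no match
3 → no match
4 → match
5 → no match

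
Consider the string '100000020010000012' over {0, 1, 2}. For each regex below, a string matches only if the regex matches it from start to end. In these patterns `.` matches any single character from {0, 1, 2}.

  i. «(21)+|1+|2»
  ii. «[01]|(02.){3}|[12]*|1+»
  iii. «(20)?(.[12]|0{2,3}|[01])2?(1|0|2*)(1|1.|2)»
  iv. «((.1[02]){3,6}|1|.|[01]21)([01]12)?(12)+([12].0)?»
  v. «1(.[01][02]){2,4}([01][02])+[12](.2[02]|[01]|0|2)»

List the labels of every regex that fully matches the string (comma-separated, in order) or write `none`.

i → no match
ii → no match
iii → no match
iv → no match
v → match

v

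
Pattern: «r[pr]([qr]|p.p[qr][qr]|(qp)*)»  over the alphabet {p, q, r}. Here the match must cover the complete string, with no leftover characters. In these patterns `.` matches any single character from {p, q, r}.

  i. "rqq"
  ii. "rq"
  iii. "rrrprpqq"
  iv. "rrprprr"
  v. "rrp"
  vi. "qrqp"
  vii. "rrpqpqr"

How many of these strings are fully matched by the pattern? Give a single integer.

2

i → no match
ii → no match
iii → no match
iv → match
v → no match
vi → no match — must start with "r"
vii → match
Total matched: 2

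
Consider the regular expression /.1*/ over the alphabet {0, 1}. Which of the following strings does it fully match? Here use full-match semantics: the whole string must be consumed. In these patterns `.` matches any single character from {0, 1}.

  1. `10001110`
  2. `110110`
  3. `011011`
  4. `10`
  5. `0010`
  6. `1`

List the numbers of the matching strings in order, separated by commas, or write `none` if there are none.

6

1. `10001110` → no match
2. `110110` → no match
3. `011011` → no match
4. `10` → no match
5. `0010` → no match
6. `1` → match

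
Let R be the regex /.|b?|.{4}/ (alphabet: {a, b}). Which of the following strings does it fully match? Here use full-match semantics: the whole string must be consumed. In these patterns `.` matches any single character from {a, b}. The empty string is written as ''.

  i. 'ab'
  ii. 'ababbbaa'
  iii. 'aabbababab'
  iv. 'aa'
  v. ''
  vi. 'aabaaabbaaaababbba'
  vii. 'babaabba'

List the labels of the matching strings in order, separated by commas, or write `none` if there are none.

i → no match
ii → no match
iii → no match
iv → no match
v → match
vi → no match
vii → no match

v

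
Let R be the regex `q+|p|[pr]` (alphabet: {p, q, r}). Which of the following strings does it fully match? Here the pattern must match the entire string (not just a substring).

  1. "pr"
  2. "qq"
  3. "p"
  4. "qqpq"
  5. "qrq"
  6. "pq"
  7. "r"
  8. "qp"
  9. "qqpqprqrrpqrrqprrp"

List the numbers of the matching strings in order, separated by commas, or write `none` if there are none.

2, 3, 7

1. "pr" → no match
2. "qq" → match
3. "p" → match
4. "qqpq" → no match
5. "qrq" → no match
6. "pq" → no match
7. "r" → match
8. "qp" → no match
9 → no match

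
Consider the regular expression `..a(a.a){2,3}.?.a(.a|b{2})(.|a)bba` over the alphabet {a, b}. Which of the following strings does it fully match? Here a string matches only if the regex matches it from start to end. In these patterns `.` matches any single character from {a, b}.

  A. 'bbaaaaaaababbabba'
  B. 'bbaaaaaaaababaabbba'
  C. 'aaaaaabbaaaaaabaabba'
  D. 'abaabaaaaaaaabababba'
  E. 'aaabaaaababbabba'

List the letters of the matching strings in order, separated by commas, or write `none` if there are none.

A

A → match
B → no match
C → no match
D → no match
E → no match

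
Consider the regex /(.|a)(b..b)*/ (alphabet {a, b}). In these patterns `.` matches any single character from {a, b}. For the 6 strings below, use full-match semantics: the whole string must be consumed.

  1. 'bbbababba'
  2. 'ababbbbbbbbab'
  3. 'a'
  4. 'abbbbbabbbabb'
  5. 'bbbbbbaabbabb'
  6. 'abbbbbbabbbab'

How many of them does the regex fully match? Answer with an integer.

5

1. 'bbbababba' → no match
2 → match
3. 'a' → match
4 → match
5 → match
6 → match
Total matched: 5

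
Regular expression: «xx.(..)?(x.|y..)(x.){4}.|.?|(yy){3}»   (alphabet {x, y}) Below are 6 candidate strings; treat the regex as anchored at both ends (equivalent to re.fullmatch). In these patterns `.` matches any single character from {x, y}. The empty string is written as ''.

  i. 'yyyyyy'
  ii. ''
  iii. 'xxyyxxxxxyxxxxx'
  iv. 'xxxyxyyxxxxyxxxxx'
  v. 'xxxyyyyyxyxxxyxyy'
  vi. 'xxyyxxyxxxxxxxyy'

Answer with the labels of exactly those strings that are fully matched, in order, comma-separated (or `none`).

i → match
ii → match
iii → match
iv → match
v → match
vi → match

i, ii, iii, iv, v, vi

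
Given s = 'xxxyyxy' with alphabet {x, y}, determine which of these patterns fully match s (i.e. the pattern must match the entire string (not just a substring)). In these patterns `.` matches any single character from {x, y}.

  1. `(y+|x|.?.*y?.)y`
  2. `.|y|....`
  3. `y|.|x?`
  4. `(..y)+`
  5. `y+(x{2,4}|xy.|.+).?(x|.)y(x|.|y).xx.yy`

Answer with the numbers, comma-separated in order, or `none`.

1 → match
2 → no match
3 → no match
4 → no match
5 → no match — must start with 'y'

1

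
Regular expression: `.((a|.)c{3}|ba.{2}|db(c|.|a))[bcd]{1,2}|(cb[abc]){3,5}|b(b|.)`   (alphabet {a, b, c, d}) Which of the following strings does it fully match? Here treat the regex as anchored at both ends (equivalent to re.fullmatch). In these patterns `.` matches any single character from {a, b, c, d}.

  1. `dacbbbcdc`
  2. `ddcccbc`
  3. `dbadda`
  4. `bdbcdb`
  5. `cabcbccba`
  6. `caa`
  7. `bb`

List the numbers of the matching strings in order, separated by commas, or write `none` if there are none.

1 → no match
2 → match
3 → no match
4 → match
5 → no match
6 → no match
7 → match

2, 4, 7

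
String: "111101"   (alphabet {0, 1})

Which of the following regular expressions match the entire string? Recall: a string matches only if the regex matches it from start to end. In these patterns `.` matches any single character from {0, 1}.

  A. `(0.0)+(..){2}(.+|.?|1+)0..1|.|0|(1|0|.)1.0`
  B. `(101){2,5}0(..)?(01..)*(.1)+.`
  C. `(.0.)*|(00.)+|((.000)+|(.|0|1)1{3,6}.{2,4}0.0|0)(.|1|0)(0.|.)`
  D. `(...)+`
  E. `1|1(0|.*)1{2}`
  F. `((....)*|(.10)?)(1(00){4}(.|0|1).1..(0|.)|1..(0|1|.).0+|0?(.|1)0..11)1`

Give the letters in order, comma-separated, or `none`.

A → no match
B → no match — must start with "101"
C → no match
D → match
E → no match
F → no match

D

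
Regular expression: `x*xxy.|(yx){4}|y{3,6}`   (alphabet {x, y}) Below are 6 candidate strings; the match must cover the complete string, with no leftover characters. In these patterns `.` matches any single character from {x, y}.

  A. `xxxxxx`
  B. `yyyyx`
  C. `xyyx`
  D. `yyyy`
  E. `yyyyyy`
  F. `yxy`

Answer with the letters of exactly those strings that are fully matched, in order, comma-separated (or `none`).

D, E

A → no match
B → no match
C → no match
D → match
E → match
F → no match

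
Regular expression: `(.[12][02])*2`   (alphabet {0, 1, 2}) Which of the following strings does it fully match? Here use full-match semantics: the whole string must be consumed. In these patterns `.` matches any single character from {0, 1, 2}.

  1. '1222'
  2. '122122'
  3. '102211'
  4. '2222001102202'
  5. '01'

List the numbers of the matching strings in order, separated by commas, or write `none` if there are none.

1. '1222' → match
2. '122122' → no match
3. '102211' → no match — must end with '2'
4 → no match
5. '01' → no match — must end with '2'

1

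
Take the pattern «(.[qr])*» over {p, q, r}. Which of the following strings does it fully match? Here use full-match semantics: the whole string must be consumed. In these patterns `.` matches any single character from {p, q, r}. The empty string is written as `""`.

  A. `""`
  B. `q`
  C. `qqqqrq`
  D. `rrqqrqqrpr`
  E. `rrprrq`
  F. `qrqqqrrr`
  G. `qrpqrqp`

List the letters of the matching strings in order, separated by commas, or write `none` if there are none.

A. `""` → match
B. `q` → no match
C. `qqqqrq` → match
D. `rrqqrqqrpr` → match
E. `rrprrq` → match
F. `qrqqqrrr` → match
G. `qrpqrqp` → no match

A, C, D, E, F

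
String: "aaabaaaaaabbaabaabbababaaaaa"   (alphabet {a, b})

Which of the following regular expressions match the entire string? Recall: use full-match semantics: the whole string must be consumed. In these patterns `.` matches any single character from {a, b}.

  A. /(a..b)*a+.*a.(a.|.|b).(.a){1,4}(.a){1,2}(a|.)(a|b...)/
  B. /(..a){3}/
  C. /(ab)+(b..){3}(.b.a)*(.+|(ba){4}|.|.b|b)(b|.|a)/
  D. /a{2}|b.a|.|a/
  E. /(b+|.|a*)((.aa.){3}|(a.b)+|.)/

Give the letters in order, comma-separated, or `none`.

A

A → match
B → no match
C → no match — must start with "ab"
D → no match
E → no match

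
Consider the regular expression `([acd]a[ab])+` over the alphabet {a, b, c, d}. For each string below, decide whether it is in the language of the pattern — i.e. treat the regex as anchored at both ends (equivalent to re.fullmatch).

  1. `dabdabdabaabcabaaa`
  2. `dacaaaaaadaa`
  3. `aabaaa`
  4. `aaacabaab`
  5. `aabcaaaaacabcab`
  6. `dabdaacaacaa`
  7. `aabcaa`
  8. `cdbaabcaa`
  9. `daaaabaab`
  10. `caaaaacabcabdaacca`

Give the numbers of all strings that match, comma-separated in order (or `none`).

1, 3, 4, 5, 6, 7, 9

1 → match
2 → no match
3 → match
4 → match
5 → match
6 → match
7 → match
8 → no match
9 → match
10 → no match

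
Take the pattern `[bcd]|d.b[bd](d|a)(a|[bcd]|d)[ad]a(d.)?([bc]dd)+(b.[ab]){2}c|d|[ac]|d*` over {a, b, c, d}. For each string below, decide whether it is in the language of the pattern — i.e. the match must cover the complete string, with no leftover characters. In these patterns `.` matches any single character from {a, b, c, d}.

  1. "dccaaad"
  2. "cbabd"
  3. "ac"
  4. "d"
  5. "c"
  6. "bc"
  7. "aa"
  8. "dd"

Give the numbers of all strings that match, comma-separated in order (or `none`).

4, 5, 8

1 → no match
2 → no match
3 → no match
4 → match
5 → match
6 → no match
7 → no match
8 → match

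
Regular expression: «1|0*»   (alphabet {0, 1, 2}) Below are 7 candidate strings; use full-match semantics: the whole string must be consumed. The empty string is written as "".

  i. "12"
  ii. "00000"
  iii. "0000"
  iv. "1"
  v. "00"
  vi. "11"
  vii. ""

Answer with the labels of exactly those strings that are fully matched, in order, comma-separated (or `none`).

i. "12" → no match
ii. "00000" → match
iii. "0000" → match
iv. "1" → match
v. "00" → match
vi. "11" → no match
vii. "" → match

ii, iii, iv, v, vii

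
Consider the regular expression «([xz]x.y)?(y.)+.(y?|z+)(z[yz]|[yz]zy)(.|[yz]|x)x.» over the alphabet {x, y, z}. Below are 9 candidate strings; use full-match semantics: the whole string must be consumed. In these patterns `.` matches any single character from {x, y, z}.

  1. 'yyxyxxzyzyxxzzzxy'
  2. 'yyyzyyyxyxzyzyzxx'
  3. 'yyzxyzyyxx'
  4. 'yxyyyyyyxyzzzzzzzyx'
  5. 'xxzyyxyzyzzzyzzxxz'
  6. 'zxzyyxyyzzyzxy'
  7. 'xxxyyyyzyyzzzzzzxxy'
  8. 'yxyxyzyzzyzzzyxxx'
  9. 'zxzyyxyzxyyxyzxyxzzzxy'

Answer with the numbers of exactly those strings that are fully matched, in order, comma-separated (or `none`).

1 → no match
2 → match
3 → no match
4 → no match
5 → no match
6 → match
7 → match
8 → no match
9 → no match

2, 6, 7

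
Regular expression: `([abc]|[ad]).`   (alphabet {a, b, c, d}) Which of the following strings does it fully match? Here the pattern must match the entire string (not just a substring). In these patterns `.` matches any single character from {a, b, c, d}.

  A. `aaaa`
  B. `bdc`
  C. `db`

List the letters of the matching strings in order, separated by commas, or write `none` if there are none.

A. `aaaa` → no match
B. `bdc` → no match
C. `db` → match

C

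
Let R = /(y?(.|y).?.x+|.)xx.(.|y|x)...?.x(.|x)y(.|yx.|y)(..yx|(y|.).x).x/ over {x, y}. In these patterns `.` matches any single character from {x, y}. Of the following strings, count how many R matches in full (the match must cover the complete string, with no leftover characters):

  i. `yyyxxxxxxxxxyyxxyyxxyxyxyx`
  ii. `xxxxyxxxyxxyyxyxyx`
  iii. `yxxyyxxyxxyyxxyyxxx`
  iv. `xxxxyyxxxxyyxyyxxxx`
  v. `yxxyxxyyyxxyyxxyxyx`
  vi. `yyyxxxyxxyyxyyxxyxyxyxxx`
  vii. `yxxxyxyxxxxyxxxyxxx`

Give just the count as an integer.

6

i → match
ii → match
iii → match
iv → match
v → match
vi → no match
vii → match
Total matched: 6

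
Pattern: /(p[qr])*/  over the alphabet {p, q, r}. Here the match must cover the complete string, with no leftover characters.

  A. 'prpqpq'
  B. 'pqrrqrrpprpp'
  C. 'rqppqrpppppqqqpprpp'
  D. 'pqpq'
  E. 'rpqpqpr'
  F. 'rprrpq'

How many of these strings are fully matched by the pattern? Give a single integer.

2

A → match
B → no match
C → no match
D → match
E → no match
F → no match
Total matched: 2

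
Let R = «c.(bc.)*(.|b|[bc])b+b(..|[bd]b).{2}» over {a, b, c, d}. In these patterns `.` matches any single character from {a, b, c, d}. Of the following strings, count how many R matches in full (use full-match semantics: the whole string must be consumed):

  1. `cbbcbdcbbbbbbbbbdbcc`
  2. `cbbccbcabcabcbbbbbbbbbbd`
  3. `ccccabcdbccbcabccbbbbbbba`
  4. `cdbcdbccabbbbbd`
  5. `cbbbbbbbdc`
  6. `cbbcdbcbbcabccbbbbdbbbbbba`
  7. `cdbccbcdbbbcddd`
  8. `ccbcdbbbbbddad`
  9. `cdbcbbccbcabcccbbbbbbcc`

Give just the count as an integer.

6

1 → no match
2 → match
3 → no match
4 → match
5 → match
6 → no match
7 → match
8 → match
9 → match
Total matched: 6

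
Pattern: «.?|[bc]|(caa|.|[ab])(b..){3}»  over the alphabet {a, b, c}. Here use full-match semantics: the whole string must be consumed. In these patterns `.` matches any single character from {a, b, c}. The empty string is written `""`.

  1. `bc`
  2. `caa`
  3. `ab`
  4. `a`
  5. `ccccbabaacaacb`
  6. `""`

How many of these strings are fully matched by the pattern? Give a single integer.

1 → no match
2 → no match
3 → no match
4 → match
5 → no match
6 → match
Total matched: 2

2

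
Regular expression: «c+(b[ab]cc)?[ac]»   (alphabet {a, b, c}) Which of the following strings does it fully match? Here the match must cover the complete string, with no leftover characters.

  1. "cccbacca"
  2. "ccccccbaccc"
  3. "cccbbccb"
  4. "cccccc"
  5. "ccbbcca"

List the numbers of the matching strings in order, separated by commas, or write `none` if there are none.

1 → match
2 → match
3 → no match
4 → match
5 → match

1, 2, 4, 5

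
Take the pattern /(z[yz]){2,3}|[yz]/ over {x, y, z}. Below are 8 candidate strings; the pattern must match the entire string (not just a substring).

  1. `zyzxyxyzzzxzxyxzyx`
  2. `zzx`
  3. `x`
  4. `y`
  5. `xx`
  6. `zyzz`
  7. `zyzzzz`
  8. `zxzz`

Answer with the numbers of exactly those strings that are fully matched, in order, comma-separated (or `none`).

1 → no match
2 → no match
3 → no match
4 → match
5 → no match
6 → match
7 → match
8 → no match

4, 6, 7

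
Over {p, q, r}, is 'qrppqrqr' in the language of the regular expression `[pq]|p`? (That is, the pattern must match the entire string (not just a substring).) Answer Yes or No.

No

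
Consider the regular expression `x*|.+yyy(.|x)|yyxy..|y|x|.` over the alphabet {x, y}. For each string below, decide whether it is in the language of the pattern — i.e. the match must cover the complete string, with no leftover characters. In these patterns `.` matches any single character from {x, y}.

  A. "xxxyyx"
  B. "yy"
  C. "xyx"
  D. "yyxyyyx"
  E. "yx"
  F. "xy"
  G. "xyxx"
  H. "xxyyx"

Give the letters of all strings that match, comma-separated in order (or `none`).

D

A. "xxxyyx" → no match
B. "yy" → no match
C. "xyx" → no match
D. "yyxyyyx" → match
E. "yx" → no match
F. "xy" → no match
G. "xyxx" → no match
H. "xxyyx" → no match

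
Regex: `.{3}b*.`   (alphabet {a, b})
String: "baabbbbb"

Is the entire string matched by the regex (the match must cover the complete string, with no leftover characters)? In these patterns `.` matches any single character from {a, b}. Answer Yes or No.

Yes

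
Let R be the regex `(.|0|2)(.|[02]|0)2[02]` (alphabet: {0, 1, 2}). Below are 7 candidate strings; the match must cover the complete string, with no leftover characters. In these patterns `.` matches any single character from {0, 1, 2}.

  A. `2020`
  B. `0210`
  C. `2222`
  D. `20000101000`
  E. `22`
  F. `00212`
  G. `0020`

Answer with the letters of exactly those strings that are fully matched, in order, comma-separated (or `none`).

A, C, G

A. `2020` → match
B. `0210` → no match
C. `2222` → match
D. `20000101000` → no match
E. `22` → no match
F. `00212` → no match
G. `0020` → match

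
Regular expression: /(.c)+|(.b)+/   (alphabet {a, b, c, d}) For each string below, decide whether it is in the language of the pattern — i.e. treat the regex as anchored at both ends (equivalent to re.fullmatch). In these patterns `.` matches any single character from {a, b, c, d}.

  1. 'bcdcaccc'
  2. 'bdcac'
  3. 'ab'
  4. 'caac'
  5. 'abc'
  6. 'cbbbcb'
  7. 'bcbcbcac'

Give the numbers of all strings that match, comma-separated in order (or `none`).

1, 3, 6, 7

1 → match
2 → no match
3 → match
4 → no match
5 → no match
6 → match
7 → match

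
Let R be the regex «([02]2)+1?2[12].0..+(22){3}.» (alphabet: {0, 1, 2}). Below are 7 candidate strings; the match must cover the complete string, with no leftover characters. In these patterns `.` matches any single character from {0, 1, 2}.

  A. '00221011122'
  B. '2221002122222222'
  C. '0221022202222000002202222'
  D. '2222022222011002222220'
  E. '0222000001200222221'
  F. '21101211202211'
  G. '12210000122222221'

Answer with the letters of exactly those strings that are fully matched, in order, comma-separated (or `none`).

A → no match
B → match
C → no match
D → no match
E → no match
F → no match
G → no match

B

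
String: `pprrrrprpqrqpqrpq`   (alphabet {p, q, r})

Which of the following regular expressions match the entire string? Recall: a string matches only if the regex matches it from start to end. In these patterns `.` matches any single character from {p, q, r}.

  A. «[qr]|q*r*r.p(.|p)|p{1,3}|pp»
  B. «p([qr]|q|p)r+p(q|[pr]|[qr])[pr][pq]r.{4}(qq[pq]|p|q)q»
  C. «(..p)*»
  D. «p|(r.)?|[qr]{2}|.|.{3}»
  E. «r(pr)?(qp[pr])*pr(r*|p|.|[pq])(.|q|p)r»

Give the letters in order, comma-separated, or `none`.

A → no match
B → match
C → no match
D → no match
E → no match — must start with `r`

B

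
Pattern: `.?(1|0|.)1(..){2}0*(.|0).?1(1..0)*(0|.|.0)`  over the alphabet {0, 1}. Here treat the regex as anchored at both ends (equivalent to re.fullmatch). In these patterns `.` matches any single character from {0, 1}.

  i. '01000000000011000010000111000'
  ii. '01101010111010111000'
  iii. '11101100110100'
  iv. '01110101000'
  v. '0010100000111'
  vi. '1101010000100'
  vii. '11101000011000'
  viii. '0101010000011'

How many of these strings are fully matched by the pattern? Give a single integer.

i → no match
ii → match
iii → match
iv → no match
v → match
vi → match
vii → no match
viii → match
Total matched: 5

5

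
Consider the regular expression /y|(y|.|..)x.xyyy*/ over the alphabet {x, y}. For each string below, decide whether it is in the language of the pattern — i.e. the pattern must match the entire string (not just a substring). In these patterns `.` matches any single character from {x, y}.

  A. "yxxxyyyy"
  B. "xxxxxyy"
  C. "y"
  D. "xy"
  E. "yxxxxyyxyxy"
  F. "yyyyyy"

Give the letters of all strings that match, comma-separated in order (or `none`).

A, B, C

A → match
B → match
C → match
D → no match
E → no match
F → no match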